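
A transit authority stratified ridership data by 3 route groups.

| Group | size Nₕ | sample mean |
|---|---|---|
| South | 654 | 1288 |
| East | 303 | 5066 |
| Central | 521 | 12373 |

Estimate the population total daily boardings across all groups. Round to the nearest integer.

Population total = Σ Nₕ·x̄ₕ (each stratum's size times its mean).
654·1288 + 303·5066 + 521·12373 = 842352 + 1534998 + 6446333 = 8823683.

8823683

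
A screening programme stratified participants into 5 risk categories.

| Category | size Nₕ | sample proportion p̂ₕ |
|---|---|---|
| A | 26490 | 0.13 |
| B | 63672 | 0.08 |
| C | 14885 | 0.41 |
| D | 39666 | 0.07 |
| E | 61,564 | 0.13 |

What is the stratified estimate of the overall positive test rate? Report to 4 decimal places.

Wₕ = Nₕ/N with N = 206277: 0.1284, 0.3087, 0.0722, 0.1923, 0.2985.
p̂_st = 0.1284·0.13 + 0.3087·0.08 + 0.0722·0.41 + 0.1923·0.07 + 0.2985·0.13 ≈ 0.123234... → 0.1232.

0.1232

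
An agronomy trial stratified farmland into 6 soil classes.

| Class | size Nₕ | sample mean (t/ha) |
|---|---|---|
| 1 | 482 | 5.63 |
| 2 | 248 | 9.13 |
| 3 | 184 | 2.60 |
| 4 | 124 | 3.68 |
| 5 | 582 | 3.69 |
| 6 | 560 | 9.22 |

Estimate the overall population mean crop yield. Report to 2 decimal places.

N = 2180; weights Wₕ = Nₕ/N = (0.2211, 0.1138, 0.0844, 0.0569, 0.2670, 0.2569).
x̄_st = Σ Wₕ·x̄ₕ = 0.2211·5.63 + 0.1138·9.13 + 0.0844·2.60 + 0.0569·3.68 + 0.2670·3.69 + 0.2569·9.22 ≈ 6.0658...
→ 6.07.

6.07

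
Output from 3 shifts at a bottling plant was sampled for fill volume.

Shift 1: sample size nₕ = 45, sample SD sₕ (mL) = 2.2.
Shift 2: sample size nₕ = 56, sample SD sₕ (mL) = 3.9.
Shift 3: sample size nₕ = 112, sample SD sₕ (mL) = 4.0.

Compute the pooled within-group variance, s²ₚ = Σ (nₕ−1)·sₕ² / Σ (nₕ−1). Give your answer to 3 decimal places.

Degrees of freedom: 44 + 55 + 111 = 210.
Σ(nₕ−1)sₕ² = 44·4.84 + 55·15.21 + 111·16 = 2825.51.
s²ₚ = 2825.51 / 210 = 13.45481... → 13.455.

13.455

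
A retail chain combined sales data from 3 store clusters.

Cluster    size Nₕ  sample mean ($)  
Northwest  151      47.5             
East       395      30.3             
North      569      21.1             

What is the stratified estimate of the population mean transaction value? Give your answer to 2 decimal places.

27.93

N = 1115; weights Wₕ = Nₕ/N = (0.1354, 0.3543, 0.5103).
x̄_st = Σ Wₕ·x̄ₕ = 0.1354·47.5 + 0.3543·30.3 + 0.5103·21.1 ≈ 27.9344...
→ 27.93.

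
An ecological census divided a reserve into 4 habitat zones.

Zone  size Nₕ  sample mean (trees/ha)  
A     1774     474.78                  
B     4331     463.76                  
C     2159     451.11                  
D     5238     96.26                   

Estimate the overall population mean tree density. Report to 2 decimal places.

N = 13502; weights Wₕ = Nₕ/N = (0.1314, 0.3208, 0.1599, 0.3879).
x̄_st = Σ Wₕ·x̄ₕ = 0.1314·474.78 + 0.3208·463.76 + 0.1599·451.11 + 0.3879·96.26 ≈ 320.6163...
→ 320.62.

320.62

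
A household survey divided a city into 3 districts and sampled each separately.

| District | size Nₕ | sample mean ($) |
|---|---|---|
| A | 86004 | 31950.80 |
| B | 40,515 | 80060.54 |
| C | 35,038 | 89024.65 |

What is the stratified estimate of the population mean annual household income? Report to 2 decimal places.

56393.69

N = 86004 + 40515 + 35038 = 161557.
Weight each subgroup mean by Nₕ/N and sum.
Σ Nₕx̄ₕ = 86004·31950.80 + 40515·80060.54 + 35038·89024.65 = 2747896603.2 + 3243652778.1 + 3119245686.7 = 9110795068.
Divide by N: 9110795068 / 161557 = 56393.6881... → 56393.69.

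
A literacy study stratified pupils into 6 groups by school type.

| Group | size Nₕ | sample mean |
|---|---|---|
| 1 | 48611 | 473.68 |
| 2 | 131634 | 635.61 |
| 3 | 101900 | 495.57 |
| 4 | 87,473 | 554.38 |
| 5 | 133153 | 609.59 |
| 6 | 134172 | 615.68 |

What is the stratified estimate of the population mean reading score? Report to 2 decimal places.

N = 636943; weights Wₕ = Nₕ/N = (0.0763, 0.2067, 0.1600, 0.1373, 0.2091, 0.2106).
x̄_st = Σ Wₕ·x̄ₕ = 0.0763·473.68 + 0.2067·635.61 + 0.1600·495.57 + 0.1373·554.38 + 0.2091·609.59 + 0.2106·615.68 ≈ 580.0544...
→ 580.05.

580.05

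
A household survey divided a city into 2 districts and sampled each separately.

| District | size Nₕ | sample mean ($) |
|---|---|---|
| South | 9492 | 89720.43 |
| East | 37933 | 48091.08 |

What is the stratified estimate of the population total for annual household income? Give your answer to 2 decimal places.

2675865259.20

South: 9492·89720.43 = 851626321.56
East: 37933·48091.08 = 1824238937.64
τ̂ = Σ Nₕx̄ₕ = 2675865259.20.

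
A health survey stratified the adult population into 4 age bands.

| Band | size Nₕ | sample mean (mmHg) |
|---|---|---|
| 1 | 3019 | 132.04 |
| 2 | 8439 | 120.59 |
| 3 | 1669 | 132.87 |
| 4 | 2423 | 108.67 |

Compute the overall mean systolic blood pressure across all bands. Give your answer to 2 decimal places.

N = 3019 + 8439 + 1669 + 2423 = 15550.
Weight each subgroup mean by Nₕ/N and sum.
Σ Nₕx̄ₕ = 3019·132.04 + 8439·120.59 + 1669·132.87 + 2423·108.67 = 398628.76 + 1017659.01 + 221760.03 + 263307.41 = 1901355.21.
Divide by N: 1901355.21 / 15550 = 122.2736... → 122.27.

122.27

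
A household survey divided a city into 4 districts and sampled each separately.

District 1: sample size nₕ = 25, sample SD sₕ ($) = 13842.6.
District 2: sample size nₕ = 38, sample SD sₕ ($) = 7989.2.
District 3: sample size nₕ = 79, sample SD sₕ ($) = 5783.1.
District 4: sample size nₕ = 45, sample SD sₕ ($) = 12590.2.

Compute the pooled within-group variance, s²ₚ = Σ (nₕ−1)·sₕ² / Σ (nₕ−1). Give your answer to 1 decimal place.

1: (25−1)·13842.6² = 24·191617574.76 = 4598821794.24
2: (38−1)·7989.2² = 37·63827316.64 = 2361610715.68
3: (79−1)·5783.1² = 78·33444245.61 = 2608651157.58
4: (45−1)·12590.2² = 44·158513136.04 = 6974577985.76
Numerator = 16543661653.26; denominator = Σ(nₕ−1) = 183.
s²ₚ = 16543661653.26/183 = 90402522.695... → 90402522.7.

90402522.7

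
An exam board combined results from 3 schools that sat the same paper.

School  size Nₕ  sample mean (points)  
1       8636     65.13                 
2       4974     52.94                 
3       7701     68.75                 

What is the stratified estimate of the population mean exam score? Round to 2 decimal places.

N = 8636 + 4974 + 7701 = 21311.
Overall mean = Σ (Nₕ/N)·x̄ₕ — weight by population share, not a simple average.
Σ Nₕx̄ₕ = 8636·65.13 + 4974·52.94 + 7701·68.75 = 562462.68 + 263323.56 + 529443.75 = 1355229.99.
Divide by N: 1355229.99 / 21311 = 63.5930... → 63.59.

63.59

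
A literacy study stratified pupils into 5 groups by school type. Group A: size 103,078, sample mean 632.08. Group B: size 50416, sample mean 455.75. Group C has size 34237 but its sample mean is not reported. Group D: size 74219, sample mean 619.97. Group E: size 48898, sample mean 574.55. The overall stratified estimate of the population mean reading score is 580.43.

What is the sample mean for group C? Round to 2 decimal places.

531.21

N = 103078 + 50416 + 34237 + 74219 + 48898 = 310848.
Overall total = μ·N = 580.43·310848 = 180425504.64.
Subtract the known strata: 103078·632.08 + 50416·455.75 + 74219·619.97 + 48898·574.55 = 162238533.57.
Remaining total for group C: 180425504.64 − 162238533.57 = 18186971.07.
Divide by its size: 18186971.07 / 34237 = 531.2081... → 531.21.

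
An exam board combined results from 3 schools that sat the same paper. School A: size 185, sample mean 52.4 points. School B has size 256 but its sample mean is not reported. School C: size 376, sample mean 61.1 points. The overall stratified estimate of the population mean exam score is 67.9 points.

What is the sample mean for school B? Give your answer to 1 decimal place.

N = 185 + 256 + 376 = 817.
Overall total = μ·N = 67.9·817 = 55474.3.
Subtract the known strata: 185·52.4 + 376·61.1 = 32667.6.
Remaining total for school B: 55474.3 − 32667.6 = 22806.7.
Divide by its size: 22806.7 / 256 = 89.089... → 89.1.

89.1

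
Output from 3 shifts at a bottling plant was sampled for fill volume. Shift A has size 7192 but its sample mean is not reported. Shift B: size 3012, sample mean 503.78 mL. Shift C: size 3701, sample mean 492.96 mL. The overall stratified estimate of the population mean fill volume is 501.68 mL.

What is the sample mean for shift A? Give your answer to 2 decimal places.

N = 7192 + 3012 + 3701 = 13905.
Overall total = μ·N = 501.68·13905 = 6975860.4.
Subtract the known strata: 3012·503.78 + 3701·492.96 = 3341830.32.
Remaining total for shift A: 6975860.4 − 3341830.32 = 3634030.08.
Divide by its size: 3634030.08 / 7192 = 505.2878... → 505.29.

505.29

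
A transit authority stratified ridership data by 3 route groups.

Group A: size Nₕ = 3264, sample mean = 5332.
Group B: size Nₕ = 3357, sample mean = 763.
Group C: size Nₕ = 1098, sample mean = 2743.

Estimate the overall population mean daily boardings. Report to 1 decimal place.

2976.7

N = 7719; weights Wₕ = Nₕ/N = (0.4229, 0.4349, 0.1422).
x̄_st = Σ Wₕ·x̄ₕ = 0.4229·5332 + 0.4349·763 + 0.1422·2743 ≈ 2976.662...
→ 2976.7.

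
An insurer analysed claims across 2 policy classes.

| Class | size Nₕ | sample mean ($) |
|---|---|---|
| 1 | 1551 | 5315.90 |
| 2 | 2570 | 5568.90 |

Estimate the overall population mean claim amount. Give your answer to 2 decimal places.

x̄_st = (Σ Nₕx̄ₕ) / (Σ Nₕ) = (1551·5315.90 + 2570·5568.90) / 4121
= 22557033.9 / 4121 = 5473.6797... → 5473.68.

5473.68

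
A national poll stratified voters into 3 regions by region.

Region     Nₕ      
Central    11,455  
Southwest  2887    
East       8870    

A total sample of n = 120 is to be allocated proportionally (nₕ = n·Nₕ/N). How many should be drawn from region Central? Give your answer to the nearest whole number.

59

Share of region Central = 11455/23212 = 0.49349.
Allocate 120 × 0.49349 = 59.219... → 59.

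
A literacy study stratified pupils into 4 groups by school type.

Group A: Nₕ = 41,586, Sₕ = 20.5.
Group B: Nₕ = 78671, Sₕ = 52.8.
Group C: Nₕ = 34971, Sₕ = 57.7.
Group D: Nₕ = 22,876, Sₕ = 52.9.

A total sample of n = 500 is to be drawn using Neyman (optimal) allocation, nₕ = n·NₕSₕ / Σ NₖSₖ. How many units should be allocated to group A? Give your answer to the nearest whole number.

Σ NₕSₕ = 41586·20.5 + 78671·52.8 + 34971·57.7 + 22876·52.9 = 8234308.9.
Share for A: 852513/8234308.9 = 0.10353.
n_A = 500 × 0.10353 = 51.766... → 52.

52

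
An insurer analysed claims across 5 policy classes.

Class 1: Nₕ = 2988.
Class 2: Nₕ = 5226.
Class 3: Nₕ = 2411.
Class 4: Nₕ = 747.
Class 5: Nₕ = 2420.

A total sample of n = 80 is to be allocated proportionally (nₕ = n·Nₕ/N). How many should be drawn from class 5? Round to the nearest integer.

N = 2988 + 5226 + 2411 + 747 + 2420 = 13792.
n_5 = 80·2420/13792 = 14.037... → 14.

14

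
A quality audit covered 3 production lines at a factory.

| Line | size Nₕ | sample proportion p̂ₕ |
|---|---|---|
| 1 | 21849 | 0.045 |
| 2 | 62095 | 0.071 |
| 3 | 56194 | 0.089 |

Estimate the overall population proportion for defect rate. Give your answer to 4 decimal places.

N = 21849 + 62095 + 56194 = 140138.
Overall proportion = Σ (Nₕ/N)·p̂ₕ.
Σ Nₕp̂ₕ = 983.205 + 4408.745 + 5001.266 = 10393.216.
10393.216 / 140138 = 0.074164... → 0.0742.

0.0742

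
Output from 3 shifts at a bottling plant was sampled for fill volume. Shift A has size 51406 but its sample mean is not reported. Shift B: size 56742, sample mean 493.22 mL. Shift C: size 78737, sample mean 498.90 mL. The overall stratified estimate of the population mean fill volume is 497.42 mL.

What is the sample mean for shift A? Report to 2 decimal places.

Σ Nₕx̄ₕ = N·μ, so 51406·x̄_A = 186885·497.42 − (56742·493.22 + 78737·498.90).
= 92960336.7 − 67268178.54 = 25692158.16.
x̄_A = 25692158.16 / 51406 = 499.7891... → 499.79.

499.79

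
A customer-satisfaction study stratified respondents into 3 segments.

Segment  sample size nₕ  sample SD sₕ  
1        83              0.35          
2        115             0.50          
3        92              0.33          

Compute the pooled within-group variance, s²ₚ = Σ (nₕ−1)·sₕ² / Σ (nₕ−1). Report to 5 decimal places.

1: (83−1)·0.35² = 82·0.1225 = 10.045
2: (115−1)·0.50² = 114·0.25 = 28.5
3: (92−1)·0.33² = 91·0.1089 = 9.9099
Numerator = 48.4549; denominator = Σ(nₕ−1) = 287.
s²ₚ = 48.4549/287 = 0.1688324... → 0.16883.

0.16883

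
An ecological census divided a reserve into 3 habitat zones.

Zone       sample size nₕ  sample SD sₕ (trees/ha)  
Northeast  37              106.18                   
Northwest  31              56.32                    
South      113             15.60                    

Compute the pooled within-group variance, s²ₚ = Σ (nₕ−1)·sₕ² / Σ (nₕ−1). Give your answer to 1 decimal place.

Degrees of freedom: 36 + 30 + 112 = 178.
Σ(nₕ−1)sₕ² = 36·11274.1924 + 30·3171.9424 + 112·243.36 = 528285.5184.
s²ₚ = 528285.5184 / 178 = 2967.896... → 2967.9.

2967.9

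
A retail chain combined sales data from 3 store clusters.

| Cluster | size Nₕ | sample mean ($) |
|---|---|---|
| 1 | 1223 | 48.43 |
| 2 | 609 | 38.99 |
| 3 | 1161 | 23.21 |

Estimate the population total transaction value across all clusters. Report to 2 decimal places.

1: 1223·48.43 = 59229.89
2: 609·38.99 = 23744.91
3: 1161·23.21 = 26946.81
τ̂ = Σ Nₕx̄ₕ = 109921.61.

109921.61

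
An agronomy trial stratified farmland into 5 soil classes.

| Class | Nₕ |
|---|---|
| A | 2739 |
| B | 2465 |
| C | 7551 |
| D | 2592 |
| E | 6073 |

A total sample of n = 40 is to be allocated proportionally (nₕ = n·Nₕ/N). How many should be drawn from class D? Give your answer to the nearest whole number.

5

N = 2739 + 2465 + 7551 + 2592 + 6073 = 21420.
n_D = 40·2592/21420 = 4.840... → 5.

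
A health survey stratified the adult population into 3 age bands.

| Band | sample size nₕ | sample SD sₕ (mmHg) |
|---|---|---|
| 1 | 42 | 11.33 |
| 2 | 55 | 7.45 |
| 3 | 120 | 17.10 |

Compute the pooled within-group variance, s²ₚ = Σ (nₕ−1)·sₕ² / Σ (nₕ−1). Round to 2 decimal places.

201.20

1: (42−1)·11.33² = 41·128.3689 = 5263.1249
2: (55−1)·7.45² = 54·55.5025 = 2997.135
3: (120−1)·17.10² = 119·292.41 = 34796.79
Numerator = 43057.0499; denominator = Σ(nₕ−1) = 214.
s²ₚ = 43057.0499/214 = 201.2012... → 201.20.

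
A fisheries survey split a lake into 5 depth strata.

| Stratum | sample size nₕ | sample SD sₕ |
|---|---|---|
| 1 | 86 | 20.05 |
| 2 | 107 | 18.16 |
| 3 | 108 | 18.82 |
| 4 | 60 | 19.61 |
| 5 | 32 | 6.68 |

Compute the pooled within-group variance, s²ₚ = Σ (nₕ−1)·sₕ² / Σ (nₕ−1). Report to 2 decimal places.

337.88

Degrees of freedom: 85 + 106 + 107 + 59 + 31 = 388.
Σ(nₕ−1)sₕ² = 85·402.0025 + 106·329.7856 + 107·354.1924 + 59·384.5521 + 31·44.6224 = 131097.9412.
s²ₚ = 131097.9412 / 388 = 337.8813... → 337.88.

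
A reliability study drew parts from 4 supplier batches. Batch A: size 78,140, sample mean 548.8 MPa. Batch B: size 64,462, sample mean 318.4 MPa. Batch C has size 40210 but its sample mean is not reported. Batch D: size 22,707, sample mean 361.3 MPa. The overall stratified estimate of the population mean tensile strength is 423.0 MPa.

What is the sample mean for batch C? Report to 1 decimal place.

N = 78140 + 64462 + 40210 + 22707 = 205519.
Overall total = μ·N = 423.0·205519 = 86934537.
Subtract the known strata: 78140·548.8 + 64462·318.4 + 22707·361.3 = 71611971.9.
Remaining total for batch C: 86934537 − 71611971.9 = 15322565.1.
Divide by its size: 15322565.1 / 40210 = 381.064... → 381.1.

381.1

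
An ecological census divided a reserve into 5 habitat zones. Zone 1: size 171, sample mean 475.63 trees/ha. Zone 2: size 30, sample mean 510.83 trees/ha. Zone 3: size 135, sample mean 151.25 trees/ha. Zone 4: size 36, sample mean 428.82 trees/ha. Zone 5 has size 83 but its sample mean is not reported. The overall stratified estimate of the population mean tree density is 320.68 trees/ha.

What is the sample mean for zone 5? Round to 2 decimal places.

N = 171 + 30 + 135 + 36 + 83 = 455.
Overall total = μ·N = 320.68·455 = 145909.4.
Subtract the known strata: 171·475.63 + 30·510.83 + 135·151.25 + 36·428.82 = 132513.9.
Remaining total for zone 5: 145909.4 − 132513.9 = 13395.5.
Divide by its size: 13395.5 / 83 = 161.3916... → 161.39.

161.39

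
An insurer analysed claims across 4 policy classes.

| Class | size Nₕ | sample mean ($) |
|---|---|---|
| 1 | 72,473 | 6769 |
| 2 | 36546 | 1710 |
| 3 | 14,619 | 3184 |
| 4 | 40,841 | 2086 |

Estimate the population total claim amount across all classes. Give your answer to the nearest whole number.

684804619

Population total = Σ Nₕ·x̄ₕ (each stratum's size times its mean).
72473·6769 + 36546·1710 + 14619·3184 + 40841·2086 = 490569737 + 62493660 + 46546896 + 85194326 = 684804619.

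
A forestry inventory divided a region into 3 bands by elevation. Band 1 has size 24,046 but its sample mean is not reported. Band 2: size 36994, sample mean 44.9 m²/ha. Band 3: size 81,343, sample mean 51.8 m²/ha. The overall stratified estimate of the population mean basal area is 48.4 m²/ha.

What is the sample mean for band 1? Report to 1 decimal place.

42.3

N = 24046 + 36994 + 81343 = 142383.
Overall total = μ·N = 48.4·142383 = 6891337.2.
Subtract the known strata: 36994·44.9 + 81343·51.8 = 5874598.
Remaining total for band 1: 6891337.2 − 5874598 = 1016739.2.
Divide by its size: 1016739.2 / 24046 = 42.283... → 42.3.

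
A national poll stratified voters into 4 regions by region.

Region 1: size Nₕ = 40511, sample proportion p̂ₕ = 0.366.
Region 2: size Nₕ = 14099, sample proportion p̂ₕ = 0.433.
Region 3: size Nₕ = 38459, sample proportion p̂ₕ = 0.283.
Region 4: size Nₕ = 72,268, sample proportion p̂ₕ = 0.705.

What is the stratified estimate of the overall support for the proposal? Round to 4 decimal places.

N = 40511 + 14099 + 38459 + 72268 = 165337.
Overall proportion = Σ (Nₕ/N)·p̂ₕ.
Σ Nₕp̂ₕ = 14827.026 + 6104.867 + 10883.897 + 50948.94 = 82764.73.
82764.73 / 165337 = 0.500582... → 0.5006.

0.5006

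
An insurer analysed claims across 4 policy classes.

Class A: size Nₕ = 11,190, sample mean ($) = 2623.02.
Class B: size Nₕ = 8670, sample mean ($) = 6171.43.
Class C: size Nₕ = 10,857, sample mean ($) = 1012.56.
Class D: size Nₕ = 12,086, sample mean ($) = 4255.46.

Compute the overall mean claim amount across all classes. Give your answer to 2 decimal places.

3394.22

x̄_st = (Σ Nₕx̄ₕ) / (Σ Nₕ) = (11190·2623.02 + 8670·6171.43 + 10857·1012.56 + 12086·4255.46) / 42803
= 145282745.38 / 42803 = 3394.2188... → 3394.22.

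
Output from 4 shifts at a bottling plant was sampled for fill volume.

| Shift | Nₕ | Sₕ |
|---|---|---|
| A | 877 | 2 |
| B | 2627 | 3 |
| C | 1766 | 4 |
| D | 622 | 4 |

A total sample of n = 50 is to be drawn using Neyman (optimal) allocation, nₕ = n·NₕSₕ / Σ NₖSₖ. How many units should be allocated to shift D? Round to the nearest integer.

Σ NₕSₕ = 877·2 + 2627·3 + 1766·4 + 622·4 = 19187.
Share for D: 2488/19187 = 0.12967.
n_D = 50 × 0.12967 = 6.484... → 6.

6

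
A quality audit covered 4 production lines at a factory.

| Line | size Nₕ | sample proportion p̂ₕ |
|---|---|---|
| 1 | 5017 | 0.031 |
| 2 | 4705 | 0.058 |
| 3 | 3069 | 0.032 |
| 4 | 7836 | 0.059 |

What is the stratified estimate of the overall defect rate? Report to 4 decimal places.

Wₕ = Nₕ/N with N = 20627: 0.2432, 0.2281, 0.1488, 0.3799.
p̂_st = 0.2432·0.031 + 0.2281·0.058 + 0.1488·0.032 + 0.3799·0.059 ≈ 0.047944... → 0.0479.

0.0479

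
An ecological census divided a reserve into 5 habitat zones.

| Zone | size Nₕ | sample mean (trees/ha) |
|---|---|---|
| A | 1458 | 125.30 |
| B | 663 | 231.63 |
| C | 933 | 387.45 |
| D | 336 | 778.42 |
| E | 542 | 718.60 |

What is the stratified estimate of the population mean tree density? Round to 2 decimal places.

N = 3932; weights Wₕ = Nₕ/N = (0.3708, 0.1686, 0.2373, 0.0855, 0.1378).
x̄_st = Σ Wₕ·x̄ₕ = 0.3708·125.30 + 0.1686·231.63 + 0.2373·387.45 + 0.0855·778.42 + 0.1378·718.60 ≈ 343.0263...
→ 343.03.

343.03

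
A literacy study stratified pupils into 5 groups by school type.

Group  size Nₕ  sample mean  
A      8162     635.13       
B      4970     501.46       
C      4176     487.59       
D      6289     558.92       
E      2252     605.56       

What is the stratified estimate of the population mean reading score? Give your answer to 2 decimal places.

564.48

x̄_st = (Σ Nₕx̄ₕ) / (Σ Nₕ) = (8162·635.13 + 4970·501.46 + 4176·487.59 + 6289·558.92 + 2252·605.56) / 25849
= 14591132.1 / 25849 = 564.4757... → 564.48.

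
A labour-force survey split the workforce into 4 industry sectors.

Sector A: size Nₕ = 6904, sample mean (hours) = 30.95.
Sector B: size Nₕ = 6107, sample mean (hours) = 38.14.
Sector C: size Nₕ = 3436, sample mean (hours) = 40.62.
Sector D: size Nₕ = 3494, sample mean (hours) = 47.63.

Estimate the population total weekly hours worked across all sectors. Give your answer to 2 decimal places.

Estimate total by summing Nₕ·x̄ₕ over strata.
6904·30.95 + 6107·38.14 + 3436·40.62 + 3494·47.63 = 213678.8 + 232920.98 + 139570.32 + 166419.22 = 752589.32.

752589.32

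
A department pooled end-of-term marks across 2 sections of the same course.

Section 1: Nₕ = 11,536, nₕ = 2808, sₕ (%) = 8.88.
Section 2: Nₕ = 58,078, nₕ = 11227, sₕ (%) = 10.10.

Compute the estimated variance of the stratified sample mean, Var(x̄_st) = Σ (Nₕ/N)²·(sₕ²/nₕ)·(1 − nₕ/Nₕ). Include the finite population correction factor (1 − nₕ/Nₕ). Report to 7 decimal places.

N = 69614. Term for each stratum: Wₕ²sₕ²/nₕ·(1−nₕ/Nₕ).
Var(x̄_st) = 0.0005834527 + 0.0051017170 = 0.0056851697 → 0.0056852.

0.0056852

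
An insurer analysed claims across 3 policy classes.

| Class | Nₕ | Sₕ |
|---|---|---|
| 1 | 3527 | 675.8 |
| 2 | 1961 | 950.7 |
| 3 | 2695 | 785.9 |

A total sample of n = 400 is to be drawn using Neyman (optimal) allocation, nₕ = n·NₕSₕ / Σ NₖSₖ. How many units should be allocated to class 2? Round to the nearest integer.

Σ NₕSₕ = 3527·675.8 + 1961·950.7 + 2695·785.9 = 6365869.8.
Share for 2: 1864322.7/6365869.8 = 0.29286.
n_2 = 400 × 0.29286 = 117.145... → 117.

117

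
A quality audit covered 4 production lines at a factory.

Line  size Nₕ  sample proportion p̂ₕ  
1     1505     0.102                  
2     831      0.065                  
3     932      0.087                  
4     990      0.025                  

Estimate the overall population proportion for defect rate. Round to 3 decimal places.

Wₕ = Nₕ/N with N = 4258: 0.3535, 0.1952, 0.2189, 0.2325.
p̂_st = 0.3535·0.102 + 0.1952·0.065 + 0.2189·0.087 + 0.2325·0.025 ≈ 0.07359... → 0.074.

0.074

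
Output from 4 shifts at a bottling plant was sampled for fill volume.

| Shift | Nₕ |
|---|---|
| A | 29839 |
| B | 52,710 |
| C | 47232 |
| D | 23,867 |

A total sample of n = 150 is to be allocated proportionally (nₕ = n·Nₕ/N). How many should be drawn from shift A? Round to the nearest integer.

Share of shift A = 29839/153648 = 0.19420.
Allocate 150 × 0.19420 = 29.131... → 29.

29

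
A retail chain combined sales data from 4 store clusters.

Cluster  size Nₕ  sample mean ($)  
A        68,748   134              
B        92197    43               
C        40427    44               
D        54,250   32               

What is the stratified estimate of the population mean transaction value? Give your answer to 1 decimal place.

65.3

N = 68748 + 92197 + 40427 + 54250 = 255622.
Weight each subgroup mean by Nₕ/N and sum.
Σ Nₕx̄ₕ = 68748·134 + 92197·43 + 40427·44 + 54250·32 = 9212232 + 3964471 + 1778788 + 1736000 = 16691491.
Divide by N: 16691491 / 255622 = 65.298... → 65.3.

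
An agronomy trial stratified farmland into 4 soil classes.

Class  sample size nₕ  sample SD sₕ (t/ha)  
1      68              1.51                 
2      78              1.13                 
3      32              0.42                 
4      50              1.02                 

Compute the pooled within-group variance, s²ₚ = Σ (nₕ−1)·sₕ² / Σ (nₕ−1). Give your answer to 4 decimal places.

1.3729

Degrees of freedom: 67 + 77 + 31 + 49 = 224.
Σ(nₕ−1)sₕ² = 67·2.2801 + 77·1.2769 + 31·0.1764 + 49·1.0404 = 307.536.
s²ₚ = 307.536 / 224 = 1.372929... → 1.3729.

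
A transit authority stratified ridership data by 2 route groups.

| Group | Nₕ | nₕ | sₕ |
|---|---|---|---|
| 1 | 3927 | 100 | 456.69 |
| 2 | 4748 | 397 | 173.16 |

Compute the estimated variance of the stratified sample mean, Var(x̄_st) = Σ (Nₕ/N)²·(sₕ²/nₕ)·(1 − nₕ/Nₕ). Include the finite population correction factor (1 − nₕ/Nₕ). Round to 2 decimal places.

437.24

N = 8675. Term for each stratum: Wₕ²sₕ²/nₕ·(1−nₕ/Nₕ).
Var(x̄_st) = 416.50805 + 20.73316 = 437.24121 → 437.24.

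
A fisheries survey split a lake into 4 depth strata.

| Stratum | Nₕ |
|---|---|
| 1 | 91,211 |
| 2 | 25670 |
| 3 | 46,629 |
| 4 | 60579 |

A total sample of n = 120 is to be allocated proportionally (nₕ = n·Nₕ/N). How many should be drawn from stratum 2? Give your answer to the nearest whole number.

14

Share of stratum 2 = 25670/224089 = 0.11455.
Allocate 120 × 0.11455 = 13.746... → 14.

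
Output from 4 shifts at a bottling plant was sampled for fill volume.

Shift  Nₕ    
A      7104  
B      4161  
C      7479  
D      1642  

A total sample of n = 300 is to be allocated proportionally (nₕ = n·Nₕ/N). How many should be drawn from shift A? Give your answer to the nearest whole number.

N = 7104 + 4161 + 7479 + 1642 = 20386.
n_A = 300·7104/20386 = 104.542... → 105.

105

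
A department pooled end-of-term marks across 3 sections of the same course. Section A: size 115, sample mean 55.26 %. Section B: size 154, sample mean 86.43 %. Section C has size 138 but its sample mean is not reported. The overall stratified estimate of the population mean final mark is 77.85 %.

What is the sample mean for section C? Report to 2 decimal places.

N = 115 + 154 + 138 = 407.
Overall total = μ·N = 77.85·407 = 31684.95.
Subtract the known strata: 115·55.26 + 154·86.43 = 19665.12.
Remaining total for section C: 31684.95 − 19665.12 = 12019.83.
Divide by its size: 12019.83 / 138 = 87.1002... → 87.10.

87.10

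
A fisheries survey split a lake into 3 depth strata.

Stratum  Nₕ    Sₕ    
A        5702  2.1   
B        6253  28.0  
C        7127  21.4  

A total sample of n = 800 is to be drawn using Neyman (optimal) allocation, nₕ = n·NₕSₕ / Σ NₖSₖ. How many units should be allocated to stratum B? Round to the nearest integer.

Σ NₕSₕ = 5702·2.1 + 6253·28.0 + 7127·21.4 = 339576.
Share for B: 175084/339576 = 0.51560.
n_B = 800 × 0.51560 = 412.477... → 412.

412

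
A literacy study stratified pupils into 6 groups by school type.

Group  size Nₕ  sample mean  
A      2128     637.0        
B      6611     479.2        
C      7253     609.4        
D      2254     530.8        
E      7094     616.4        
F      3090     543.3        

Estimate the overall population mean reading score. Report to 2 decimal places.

569.52

N = 28430; weights Wₕ = Nₕ/N = (0.0749, 0.2325, 0.2551, 0.0793, 0.2495, 0.1087).
x̄_st = Σ Wₕ·x̄ₕ = 0.0749·637.0 + 0.2325·479.2 + 0.2551·609.4 + 0.0793·530.8 + 0.2495·616.4 + 0.1087·543.3 ≈ 569.5205...
→ 569.52.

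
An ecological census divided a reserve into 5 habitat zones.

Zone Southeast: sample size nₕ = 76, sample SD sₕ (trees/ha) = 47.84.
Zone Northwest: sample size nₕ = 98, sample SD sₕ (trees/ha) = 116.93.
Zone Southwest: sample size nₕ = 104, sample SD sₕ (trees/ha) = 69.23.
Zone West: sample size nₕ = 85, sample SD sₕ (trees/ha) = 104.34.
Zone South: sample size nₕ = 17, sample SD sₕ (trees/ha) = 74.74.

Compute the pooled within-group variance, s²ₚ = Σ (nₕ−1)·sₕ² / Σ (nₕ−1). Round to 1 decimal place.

Southeast: (76−1)·47.84² = 75·2288.6656 = 171649.92
Northwest: (98−1)·116.93² = 97·13672.6249 = 1326244.6153
Southwest: (104−1)·69.23² = 103·4792.7929 = 493657.6687
West: (85−1)·104.34² = 84·10886.8356 = 914494.1904
South: (17−1)·74.74² = 16·5586.0676 = 89377.0816
Numerator = 2995423.476; denominator = Σ(nₕ−1) = 375.
s²ₚ = 2995423.476/375 = 7987.796... → 7987.8.

7987.8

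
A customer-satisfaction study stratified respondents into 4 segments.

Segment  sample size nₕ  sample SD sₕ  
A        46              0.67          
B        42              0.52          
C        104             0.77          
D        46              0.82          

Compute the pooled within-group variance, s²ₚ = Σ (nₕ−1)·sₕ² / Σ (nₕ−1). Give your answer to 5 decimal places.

0.52399

A: (46−1)·0.67² = 45·0.4489 = 20.2005
B: (42−1)·0.52² = 41·0.2704 = 11.0864
C: (104−1)·0.77² = 103·0.5929 = 61.0687
D: (46−1)·0.82² = 45·0.6724 = 30.258
Numerator = 122.6136; denominator = Σ(nₕ−1) = 234.
s²ₚ = 122.6136/234 = 0.5239897... → 0.52399.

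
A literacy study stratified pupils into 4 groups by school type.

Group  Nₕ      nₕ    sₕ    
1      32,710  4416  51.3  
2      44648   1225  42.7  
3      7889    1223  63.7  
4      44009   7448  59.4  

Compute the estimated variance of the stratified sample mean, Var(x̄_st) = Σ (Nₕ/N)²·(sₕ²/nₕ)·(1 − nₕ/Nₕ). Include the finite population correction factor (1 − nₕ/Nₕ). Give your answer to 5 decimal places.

N = 129256. Term for each stratum: Wₕ²sₕ²/nₕ·(1−nₕ/Nₕ).
Var(x̄_st) = 0.03301255 + 0.17271898 + 0.01044331 + 0.04562379 = 0.26179864 → 0.26180.

0.26180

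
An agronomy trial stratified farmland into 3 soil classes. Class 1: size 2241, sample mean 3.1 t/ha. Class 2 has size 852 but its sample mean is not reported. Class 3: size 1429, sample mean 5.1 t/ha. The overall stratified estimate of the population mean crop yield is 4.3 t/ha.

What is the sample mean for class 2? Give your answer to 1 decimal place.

6.1

N = 2241 + 852 + 1429 = 4522.
Overall total = μ·N = 4.3·4522 = 19444.6.
Subtract the known strata: 2241·3.1 + 1429·5.1 = 14235.
Remaining total for class 2: 19444.6 − 14235 = 5209.6.
Divide by its size: 5209.6 / 852 = 6.115... → 6.1.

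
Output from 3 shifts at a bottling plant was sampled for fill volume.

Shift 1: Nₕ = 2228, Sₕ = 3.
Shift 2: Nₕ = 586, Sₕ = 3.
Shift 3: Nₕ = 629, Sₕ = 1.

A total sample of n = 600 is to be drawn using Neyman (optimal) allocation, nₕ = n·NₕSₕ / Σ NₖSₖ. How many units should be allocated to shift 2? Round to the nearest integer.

116

Σ NₕSₕ = 2228·3 + 586·3 + 629·1 = 9071.
Share for 2: 1758/9071 = 0.19380.
n_2 = 600 × 0.19380 = 116.283... → 116.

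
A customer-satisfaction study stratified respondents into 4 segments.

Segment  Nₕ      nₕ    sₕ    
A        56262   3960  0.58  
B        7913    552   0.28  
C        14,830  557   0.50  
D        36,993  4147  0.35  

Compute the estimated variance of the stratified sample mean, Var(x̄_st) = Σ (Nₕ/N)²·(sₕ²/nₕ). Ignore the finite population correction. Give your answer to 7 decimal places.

N = 115998. Term for each stratum: Wₕ²sₕ²/nₕ.
Var(x̄_st) = 0.0000199844 + 0.0000006609 + 0.0000073361 + 0.0000030043 = 0.0000309857 → 0.0000310.

0.0000310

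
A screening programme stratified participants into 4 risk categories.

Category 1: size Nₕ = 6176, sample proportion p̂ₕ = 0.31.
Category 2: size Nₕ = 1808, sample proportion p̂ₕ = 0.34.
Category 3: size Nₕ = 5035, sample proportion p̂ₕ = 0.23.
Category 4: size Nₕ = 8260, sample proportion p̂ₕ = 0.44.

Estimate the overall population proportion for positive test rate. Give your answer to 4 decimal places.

0.3441

Wₕ = Nₕ/N with N = 21279: 0.2902, 0.0850, 0.2366, 0.3882.
p̂_st = 0.2902·0.31 + 0.0850·0.34 + 0.2366·0.23 + 0.3882·0.44 ≈ 0.344082... → 0.3441.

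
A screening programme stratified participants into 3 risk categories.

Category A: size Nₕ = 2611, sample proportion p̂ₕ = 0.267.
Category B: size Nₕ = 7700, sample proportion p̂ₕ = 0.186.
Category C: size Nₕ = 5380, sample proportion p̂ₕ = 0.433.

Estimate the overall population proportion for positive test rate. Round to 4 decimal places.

0.2842

N = 2611 + 7700 + 5380 = 15691.
Overall proportion = Σ (Nₕ/N)·p̂ₕ.
Σ Nₕp̂ₕ = 697.137 + 1432.2 + 2329.54 = 4458.877.
4458.877 / 15691 = 0.284168... → 0.2842.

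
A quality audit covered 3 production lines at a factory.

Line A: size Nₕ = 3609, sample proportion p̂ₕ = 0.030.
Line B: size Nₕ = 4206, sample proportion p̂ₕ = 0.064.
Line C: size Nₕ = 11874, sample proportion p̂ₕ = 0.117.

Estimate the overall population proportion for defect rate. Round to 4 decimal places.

Wₕ = Nₕ/N with N = 19689: 0.1833, 0.2136, 0.6031.
p̂_st = 0.1833·0.030 + 0.2136·0.064 + 0.6031·0.117 ≈ 0.089731... → 0.0897.

0.0897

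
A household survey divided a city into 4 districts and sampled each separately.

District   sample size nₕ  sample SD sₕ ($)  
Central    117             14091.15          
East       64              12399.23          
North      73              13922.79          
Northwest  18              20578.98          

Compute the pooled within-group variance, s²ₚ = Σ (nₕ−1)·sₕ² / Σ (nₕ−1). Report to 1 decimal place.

Degrees of freedom: 116 + 63 + 72 + 17 = 268.
Σ(nₕ−1)sₕ² = 116·198560508.3225 + 63·153740904.5929 + 72·193844081.3841 + 17·423494417.8404 = 53874874917.7047.
s²ₚ = 53874874917.7047 / 268 = 201025652.678... → 201025652.7.

201025652.7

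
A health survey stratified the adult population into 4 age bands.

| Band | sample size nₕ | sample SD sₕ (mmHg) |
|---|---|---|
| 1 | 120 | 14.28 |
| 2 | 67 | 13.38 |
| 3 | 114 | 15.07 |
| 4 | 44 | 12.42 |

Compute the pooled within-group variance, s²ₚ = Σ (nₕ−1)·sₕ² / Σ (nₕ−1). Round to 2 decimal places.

200.52

Degrees of freedom: 119 + 66 + 113 + 43 = 341.
Σ(nₕ−1)sₕ² = 119·203.9184 + 66·179.0244 + 113·227.1049 + 43·154.2564 = 68377.7789.
s²ₚ = 68377.7789 / 341 = 200.5213... → 200.52.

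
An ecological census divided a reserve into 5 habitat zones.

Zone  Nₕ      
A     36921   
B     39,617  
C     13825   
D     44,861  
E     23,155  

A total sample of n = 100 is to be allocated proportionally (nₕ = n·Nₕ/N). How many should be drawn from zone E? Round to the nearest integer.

15

N = 36921 + 39617 + 13825 + 44861 + 23155 = 158379.
n_E = 100·23155/158379 = 14.620... → 15.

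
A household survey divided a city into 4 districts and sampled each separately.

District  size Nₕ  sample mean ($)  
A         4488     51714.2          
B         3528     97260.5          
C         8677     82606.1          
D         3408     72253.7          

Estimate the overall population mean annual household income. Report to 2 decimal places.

x̄_st = (Σ Nₕx̄ₕ) / (Σ Nₕ) = (4488·51714.2 + 3528·97260.5 + 8677·82606.1 + 3408·72253.7) / 20101
= 1538242112.9 / 20101 = 76525.6511... → 76525.65.

76525.65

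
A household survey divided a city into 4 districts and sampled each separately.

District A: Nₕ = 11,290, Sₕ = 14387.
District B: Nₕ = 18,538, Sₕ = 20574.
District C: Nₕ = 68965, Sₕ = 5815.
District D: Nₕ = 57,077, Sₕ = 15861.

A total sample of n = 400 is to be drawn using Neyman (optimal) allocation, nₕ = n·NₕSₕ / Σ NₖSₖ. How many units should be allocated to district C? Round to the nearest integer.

A: NₕSₕ = 11290·14387 = 162429230
B: NₕSₕ = 18538·20574 = 381400812
C: NₕSₕ = 68965·5815 = 401031475
D: NₕSₕ = 57077·15861 = 905298297
Σ NₕSₕ = 1850159814.
n_C = 400·401031475/1850159814 = 86.702... → 87.

87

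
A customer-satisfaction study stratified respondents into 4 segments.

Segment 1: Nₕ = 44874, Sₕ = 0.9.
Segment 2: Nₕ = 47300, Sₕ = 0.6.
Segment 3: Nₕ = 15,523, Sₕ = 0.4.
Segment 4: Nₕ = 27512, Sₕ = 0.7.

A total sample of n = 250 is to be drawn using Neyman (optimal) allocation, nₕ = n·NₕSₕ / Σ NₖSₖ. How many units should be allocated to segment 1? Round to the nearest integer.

1: NₕSₕ = 44874·0.9 = 40386.6
2: NₕSₕ = 47300·0.6 = 28380
3: NₕSₕ = 15523·0.4 = 6209.2
4: NₕSₕ = 27512·0.7 = 19258.4
Σ NₕSₕ = 94234.2.
n_1 = 250·40386.6/94234.2 = 107.144... → 107.

107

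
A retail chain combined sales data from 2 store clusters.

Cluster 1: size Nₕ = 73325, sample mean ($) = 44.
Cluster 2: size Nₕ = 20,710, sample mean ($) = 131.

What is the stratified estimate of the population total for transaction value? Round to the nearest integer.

1: 73325·44 = 3226300
2: 20710·131 = 2713010
τ̂ = Σ Nₕx̄ₕ = 5939310.

5939310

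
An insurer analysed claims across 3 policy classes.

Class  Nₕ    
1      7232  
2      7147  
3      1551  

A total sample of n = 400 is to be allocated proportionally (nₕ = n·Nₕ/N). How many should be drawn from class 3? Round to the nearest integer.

39

Share of class 3 = 1551/15930 = 0.09736.
Allocate 400 × 0.09736 = 38.945... → 39.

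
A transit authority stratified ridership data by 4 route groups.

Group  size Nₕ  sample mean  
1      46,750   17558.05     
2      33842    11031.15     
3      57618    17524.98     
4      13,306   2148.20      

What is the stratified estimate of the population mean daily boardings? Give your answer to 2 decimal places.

14734.37

N = 151516; weights Wₕ = Nₕ/N = (0.3085, 0.2234, 0.3803, 0.0878).
x̄_st = Σ Wₕ·x̄ₕ = 0.3085·17558.05 + 0.2234·11031.15 + 0.3803·17524.98 + 0.0878·2148.20 ≈ 14734.3730...
→ 14734.37.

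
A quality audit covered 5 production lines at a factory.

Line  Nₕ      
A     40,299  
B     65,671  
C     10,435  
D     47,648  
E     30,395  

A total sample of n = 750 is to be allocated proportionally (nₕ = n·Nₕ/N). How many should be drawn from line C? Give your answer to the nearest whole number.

40

Share of line C = 10435/194448 = 0.05366.
Allocate 750 × 0.05366 = 40.249... → 40.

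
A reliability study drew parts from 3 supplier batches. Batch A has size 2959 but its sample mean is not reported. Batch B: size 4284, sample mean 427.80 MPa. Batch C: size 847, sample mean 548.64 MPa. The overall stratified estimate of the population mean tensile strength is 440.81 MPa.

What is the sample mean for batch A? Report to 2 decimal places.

N = 2959 + 4284 + 847 = 8090.
Overall total = μ·N = 440.81·8090 = 3566152.9.
Subtract the known strata: 4284·427.80 + 847·548.64 = 2297393.28.
Remaining total for batch A: 3566152.9 − 2297393.28 = 1268759.62.
Divide by its size: 1268759.62 / 2959 = 428.7799... → 428.78.

428.78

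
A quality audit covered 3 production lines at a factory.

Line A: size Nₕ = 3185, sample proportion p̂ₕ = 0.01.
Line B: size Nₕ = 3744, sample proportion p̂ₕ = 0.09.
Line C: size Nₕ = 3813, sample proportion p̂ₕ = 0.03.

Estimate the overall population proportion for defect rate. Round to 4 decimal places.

0.0450

Wₕ = Nₕ/N with N = 10742: 0.2965, 0.3485, 0.3550.
p̂_st = 0.2965·0.01 + 0.3485·0.09 + 0.3550·0.03 ≈ 0.044982... → 0.0450.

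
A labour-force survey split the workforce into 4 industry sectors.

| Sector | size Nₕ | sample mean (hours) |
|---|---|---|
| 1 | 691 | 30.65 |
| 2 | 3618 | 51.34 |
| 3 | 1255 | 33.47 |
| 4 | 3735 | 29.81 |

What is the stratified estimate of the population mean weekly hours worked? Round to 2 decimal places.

38.74

N = 9299; weights Wₕ = Nₕ/N = (0.0743, 0.3891, 0.1350, 0.4017).
x̄_st = Σ Wₕ·x̄ₕ = 0.0743·30.65 + 0.3891·51.34 + 0.1350·33.47 + 0.4017·29.81 ≈ 38.7431...
→ 38.74.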